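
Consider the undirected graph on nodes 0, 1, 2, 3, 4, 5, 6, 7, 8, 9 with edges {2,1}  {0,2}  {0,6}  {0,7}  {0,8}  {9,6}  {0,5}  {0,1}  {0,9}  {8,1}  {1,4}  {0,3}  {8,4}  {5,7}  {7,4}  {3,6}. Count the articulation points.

1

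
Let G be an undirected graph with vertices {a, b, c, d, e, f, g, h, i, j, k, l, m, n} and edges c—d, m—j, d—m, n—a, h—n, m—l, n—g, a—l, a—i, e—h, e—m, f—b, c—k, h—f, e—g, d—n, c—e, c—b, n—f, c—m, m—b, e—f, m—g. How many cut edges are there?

3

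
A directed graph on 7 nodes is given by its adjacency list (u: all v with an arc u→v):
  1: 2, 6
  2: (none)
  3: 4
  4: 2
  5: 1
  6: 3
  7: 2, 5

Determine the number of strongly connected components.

{3} is an SCC by itself.
{5} is an SCC by itself.
{6} is an SCC by itself.
{7} is an SCC by itself.
{2} is an SCC by itself.
(and 2 more singleton SCCs)
That gives 7 strongly connected components.

7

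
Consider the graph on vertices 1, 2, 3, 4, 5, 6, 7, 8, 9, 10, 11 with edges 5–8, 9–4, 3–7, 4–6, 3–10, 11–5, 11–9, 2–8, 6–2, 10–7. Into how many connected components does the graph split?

3

1 is isolated — a component by itself.
Starting from 3 we can reach 3, 7, 10. That is one component of size 3.
Starting from 2 we can reach 2, 4, 5, 6, 8, 9, 11. That is one component of size 7.
Total: 3 components.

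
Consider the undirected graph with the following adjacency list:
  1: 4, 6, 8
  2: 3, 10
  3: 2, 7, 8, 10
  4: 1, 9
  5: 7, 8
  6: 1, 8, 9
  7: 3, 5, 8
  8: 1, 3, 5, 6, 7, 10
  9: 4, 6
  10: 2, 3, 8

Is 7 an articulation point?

Deleting 7 leaves 1 component (was 1) (its neighbors 3, 5, 8 remain connected to each other), so 7 is not a cut vertex.

No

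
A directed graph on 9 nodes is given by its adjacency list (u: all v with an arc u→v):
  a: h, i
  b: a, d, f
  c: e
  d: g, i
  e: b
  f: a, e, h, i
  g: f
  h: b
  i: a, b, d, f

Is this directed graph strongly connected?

No

There is no directed path from a to c, so the graph is not strongly connected.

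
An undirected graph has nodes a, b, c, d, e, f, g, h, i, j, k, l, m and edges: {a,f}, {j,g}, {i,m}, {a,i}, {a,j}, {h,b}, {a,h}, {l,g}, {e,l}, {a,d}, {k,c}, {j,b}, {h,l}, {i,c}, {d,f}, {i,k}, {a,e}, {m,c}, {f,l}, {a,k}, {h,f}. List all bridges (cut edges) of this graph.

none

The edges on the cycle i-m-c-i are not bridges since each lies on that cycle.
Every edge lies on some cycle, so there are no bridges.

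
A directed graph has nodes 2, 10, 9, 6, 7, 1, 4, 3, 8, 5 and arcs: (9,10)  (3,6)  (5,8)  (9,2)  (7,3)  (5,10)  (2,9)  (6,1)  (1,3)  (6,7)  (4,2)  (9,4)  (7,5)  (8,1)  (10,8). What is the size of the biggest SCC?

{1, 3, 5, 6, 7, 8, 10} are all mutually reachable — one SCC of size 7.
{2, 4, 9} are all mutually reachable — one SCC of size 3.
The largest has 7 vertices.

7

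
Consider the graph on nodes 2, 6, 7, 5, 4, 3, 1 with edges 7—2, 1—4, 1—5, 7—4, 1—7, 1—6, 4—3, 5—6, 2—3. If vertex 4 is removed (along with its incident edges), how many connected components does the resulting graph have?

1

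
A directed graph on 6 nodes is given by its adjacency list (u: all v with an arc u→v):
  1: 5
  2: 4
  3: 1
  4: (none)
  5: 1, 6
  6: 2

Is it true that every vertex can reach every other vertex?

No

There is no directed path from 6 to 5, so the graph is not strongly connected.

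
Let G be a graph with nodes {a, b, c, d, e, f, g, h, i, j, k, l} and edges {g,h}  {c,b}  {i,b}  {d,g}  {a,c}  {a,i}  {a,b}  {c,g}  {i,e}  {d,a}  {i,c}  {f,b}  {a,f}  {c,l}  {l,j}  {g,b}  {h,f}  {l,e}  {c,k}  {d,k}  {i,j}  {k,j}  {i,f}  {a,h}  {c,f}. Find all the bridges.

none

The edges on the cycle a-i-f-h-g-c-a are not bridges since each lies on that cycle.
Every edge lies on some cycle, so there are no bridges.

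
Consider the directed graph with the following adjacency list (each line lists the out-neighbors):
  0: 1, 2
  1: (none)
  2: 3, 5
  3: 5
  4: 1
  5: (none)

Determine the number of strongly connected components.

{2} is an SCC by itself.
{4} is an SCC by itself.
{0} is an SCC by itself.
{5} is an SCC by itself.
{1} is an SCC by itself.
(and 1 more singleton SCC)
That gives 6 strongly connected components.

6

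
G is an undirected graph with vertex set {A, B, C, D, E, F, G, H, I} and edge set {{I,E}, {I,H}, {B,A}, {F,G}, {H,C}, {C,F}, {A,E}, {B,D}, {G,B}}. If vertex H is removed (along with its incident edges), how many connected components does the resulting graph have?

1

With H gone, the remaining components are: {A, B, C, D, E, F, G, I}.
That is 1 component.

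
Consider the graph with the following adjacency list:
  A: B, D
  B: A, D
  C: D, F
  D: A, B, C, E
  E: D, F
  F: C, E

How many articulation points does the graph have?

1

Removing D increases the component count from 1 to 2, so D is a cut vertex.
By contrast removing E leaves 1 component; it is not a cut vertex. No other vertex is a cut vertex either.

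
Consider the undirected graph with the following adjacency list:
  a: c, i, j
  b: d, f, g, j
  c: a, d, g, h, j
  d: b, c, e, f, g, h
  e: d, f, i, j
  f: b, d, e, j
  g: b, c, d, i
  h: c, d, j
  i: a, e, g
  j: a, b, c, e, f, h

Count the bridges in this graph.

0

The edges on the cycle c-d-b-g-c are not bridges since each lies on that cycle.
Every edge lies on some cycle, so there are no bridges.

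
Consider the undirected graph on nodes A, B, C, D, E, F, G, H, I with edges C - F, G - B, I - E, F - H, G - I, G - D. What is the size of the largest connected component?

A is isolated — a component by itself.
Starting from C we can reach C, F, H. That is one component of size 3.
Starting from B we can reach B, D, E, G, I. That is one component of size 5.
The largest has 5 vertices.

5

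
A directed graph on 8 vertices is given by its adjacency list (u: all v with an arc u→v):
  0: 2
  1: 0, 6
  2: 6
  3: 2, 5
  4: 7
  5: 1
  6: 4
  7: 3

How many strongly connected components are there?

{0, 1, 2, 3, 4, 5, 6, 7} are all mutually reachable — one SCC of size 8.
That gives 1 strongly connected component.

1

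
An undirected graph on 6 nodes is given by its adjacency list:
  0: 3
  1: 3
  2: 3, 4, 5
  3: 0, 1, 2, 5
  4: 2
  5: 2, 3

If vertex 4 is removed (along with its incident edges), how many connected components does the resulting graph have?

1

With 4 gone, the remaining components are: {0, 1, 2, 3, 5}.
That is 1 component.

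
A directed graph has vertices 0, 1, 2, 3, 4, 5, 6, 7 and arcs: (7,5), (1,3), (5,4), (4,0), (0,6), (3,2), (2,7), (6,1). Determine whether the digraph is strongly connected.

From 3 we can reach every vertex (0, 1, 2, 3, 4, 5, 6, 7), and every vertex can reach 3 (0, 1, 2, 3, 4, 5, 6, 7). So the whole graph is one strongly connected component.

Yes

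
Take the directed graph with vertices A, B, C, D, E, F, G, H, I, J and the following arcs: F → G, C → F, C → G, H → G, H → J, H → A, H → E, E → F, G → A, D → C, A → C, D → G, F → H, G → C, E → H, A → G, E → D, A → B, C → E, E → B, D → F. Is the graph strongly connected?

No

There is no directed path from F to I, so the graph is not strongly connected.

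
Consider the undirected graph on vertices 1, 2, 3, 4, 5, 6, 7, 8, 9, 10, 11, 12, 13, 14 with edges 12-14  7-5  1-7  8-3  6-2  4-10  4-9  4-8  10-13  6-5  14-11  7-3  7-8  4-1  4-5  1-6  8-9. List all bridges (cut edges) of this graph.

10-13, 10-4, 11-14, 12-14, 2-6

The edges on the cycle 1-6-5-7-1 are not bridges since each lies on that cycle.
But removing 12-14 disconnects 12 from 14; removing 2-6 disconnects 2 from 6; removing 13-10 disconnects 13 from 10; removing 14-11 disconnects 14 from 11 — these are bridges.
In total 5 edges are bridges.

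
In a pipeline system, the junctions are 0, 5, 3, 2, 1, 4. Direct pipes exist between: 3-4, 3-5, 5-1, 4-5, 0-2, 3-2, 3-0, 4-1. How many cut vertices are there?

1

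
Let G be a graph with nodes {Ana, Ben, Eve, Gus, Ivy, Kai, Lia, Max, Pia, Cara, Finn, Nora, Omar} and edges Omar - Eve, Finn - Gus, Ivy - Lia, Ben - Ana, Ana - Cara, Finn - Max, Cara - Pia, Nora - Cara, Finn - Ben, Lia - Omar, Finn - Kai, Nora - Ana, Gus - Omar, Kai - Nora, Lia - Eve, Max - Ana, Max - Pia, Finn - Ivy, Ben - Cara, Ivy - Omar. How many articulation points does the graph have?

1

Removing Finn increases the component count from 1 to 2, so Finn is a cut vertex.
By contrast removing Omar leaves 1 component; it is not a cut vertex. No other vertex is a cut vertex either.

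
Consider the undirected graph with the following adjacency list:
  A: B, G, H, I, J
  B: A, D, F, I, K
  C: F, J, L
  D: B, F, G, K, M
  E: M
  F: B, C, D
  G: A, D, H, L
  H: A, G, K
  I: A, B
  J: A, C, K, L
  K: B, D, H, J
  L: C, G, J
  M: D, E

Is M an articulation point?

Yes

Deleting M raises the number of components from 1 to 2, so M is a cut vertex.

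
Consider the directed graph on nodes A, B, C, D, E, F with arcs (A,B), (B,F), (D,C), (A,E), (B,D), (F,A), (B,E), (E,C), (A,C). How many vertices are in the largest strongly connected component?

3

{A, B, F} are all mutually reachable — one SCC of size 3.
{E} is an SCC by itself.
{C} is an SCC by itself.
{D} is an SCC by itself.
The largest has 3 vertices.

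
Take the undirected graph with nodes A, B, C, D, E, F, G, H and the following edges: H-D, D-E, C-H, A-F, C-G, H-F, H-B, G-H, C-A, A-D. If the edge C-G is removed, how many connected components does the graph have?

C and G are still connected via C-H-G, so the component count stays at 1.

1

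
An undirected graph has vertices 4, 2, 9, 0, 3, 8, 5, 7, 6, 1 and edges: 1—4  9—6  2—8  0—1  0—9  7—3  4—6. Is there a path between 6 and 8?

No

The component containing 6 is {0, 1, 4, 6, 9}, and 8 is not in it.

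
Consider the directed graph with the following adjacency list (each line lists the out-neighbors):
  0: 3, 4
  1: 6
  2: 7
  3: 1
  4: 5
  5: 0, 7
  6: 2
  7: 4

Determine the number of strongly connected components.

{0, 1, 2, 3, 4, 5, 6, 7} are all mutually reachable — one SCC of size 8.
That gives 1 strongly connected component.

1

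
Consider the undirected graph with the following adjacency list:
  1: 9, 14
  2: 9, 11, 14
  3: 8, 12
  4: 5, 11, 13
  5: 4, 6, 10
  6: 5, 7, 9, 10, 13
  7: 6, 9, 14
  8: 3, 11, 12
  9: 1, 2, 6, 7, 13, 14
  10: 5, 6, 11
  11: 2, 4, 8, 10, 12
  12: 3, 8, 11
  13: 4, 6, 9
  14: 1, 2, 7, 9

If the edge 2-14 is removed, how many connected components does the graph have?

1

2 and 14 are still connected via 2-9-14, so the component count stays at 1.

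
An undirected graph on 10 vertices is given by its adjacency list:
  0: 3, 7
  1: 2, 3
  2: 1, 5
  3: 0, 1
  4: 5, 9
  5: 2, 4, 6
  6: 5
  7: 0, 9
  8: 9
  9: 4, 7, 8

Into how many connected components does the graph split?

1

Starting from 0 we can reach 0, 1, 2, 3, 4, 5, 6, 7, 8, 9. That is one component of size 10.
Total: 1 component.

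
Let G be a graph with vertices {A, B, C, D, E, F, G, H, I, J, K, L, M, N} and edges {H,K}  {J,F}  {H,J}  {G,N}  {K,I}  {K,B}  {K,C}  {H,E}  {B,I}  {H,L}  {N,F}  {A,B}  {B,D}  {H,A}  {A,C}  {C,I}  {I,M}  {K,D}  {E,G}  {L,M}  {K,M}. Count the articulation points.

Removing H increases the component count from 1 to 2, so H is a cut vertex.
By contrast removing K leaves 1 component; it is not a cut vertex. No other vertex is a cut vertex either.

1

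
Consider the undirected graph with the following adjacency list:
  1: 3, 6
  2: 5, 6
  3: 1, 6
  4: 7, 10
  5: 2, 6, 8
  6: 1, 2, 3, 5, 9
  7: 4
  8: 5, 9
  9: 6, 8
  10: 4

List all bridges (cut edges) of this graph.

10-4, 4-7

The edges on the cycle 6-1-3-6 are not bridges since each lies on that cycle.
But removing 4-7 disconnects 4 from 7; removing 4-10 disconnects 4 from 10 — these are bridges.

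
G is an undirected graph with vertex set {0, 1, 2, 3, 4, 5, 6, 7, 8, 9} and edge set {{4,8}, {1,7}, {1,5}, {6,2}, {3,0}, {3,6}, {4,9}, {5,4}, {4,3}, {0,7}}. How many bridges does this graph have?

The edges on the cycle 1-5-4-3-0-7-1 are not bridges since each lies on that cycle.
But removing 2—6 disconnects 2 from 6; removing 9—4 disconnects 9 from 4; removing 3—6 disconnects 3 from 6; removing 4—8 disconnects 4 from 8 — these are bridges.
That makes 4 bridges.

4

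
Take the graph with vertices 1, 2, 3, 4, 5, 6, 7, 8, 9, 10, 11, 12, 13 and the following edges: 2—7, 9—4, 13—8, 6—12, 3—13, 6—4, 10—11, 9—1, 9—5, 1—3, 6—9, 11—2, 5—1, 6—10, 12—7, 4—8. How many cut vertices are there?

1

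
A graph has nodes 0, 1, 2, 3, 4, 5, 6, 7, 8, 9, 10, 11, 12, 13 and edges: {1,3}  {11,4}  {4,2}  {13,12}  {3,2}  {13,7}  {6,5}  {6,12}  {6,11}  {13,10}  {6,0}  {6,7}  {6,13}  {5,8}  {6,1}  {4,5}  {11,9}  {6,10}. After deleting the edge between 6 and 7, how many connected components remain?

1

6 and 7 are still connected via 6-13-7, so the component count stays at 1.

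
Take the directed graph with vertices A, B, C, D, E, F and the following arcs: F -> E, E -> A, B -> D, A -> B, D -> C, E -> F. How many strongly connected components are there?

{E, F} are all mutually reachable — one SCC of size 2.
{D} is an SCC by itself.
{A} is an SCC by itself.
{B} is an SCC by itself.
{C} is an SCC by itself.
That gives 5 strongly connected components.

5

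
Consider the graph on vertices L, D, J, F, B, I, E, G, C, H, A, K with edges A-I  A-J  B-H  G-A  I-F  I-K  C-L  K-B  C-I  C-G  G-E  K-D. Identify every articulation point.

Removing A increases the component count from 1 to 2, so A is a cut vertex.
Removing B increases the component count from 1 to 2, so B is a cut vertex.
Removing C increases the component count from 1 to 2, so C is a cut vertex.
Likewise G, I, K are cut vertices.
By contrast removing H leaves 1 component; it is not a cut vertex. No other vertex is a cut vertex either.

A, B, C, G, I, K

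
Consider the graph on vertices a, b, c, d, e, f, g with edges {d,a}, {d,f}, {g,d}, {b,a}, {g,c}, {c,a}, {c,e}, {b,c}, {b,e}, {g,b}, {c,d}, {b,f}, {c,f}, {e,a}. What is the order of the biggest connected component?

7

Starting from a we can reach a, b, c, d, e, f, g. That is one component of size 7.
The largest has 7 vertices.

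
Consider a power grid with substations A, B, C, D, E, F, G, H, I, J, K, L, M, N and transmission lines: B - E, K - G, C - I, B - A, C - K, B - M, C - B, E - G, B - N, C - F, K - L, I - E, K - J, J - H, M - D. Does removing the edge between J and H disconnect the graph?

Yes

Removing J - H leaves no path between J and H: the component count goes from 1 to 2. So it is a bridge.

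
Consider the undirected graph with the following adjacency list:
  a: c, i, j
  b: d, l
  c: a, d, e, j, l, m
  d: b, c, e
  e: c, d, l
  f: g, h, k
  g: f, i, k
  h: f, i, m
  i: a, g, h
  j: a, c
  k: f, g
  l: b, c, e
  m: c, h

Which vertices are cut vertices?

c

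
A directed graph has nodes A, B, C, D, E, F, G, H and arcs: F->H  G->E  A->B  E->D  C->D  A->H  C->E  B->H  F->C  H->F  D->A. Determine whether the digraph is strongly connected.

There is no directed path from C to G, so the graph is not strongly connected.

No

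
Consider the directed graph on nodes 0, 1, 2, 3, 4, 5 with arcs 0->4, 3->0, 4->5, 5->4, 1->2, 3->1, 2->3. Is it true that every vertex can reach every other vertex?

There is no directed path from 4 to 2, so the graph is not strongly connected.

No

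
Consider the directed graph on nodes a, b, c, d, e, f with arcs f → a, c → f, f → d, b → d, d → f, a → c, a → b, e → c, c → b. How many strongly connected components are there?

2

{a, b, c, d, f} are all mutually reachable — one SCC of size 5.
{e} is an SCC by itself.
That gives 2 strongly connected components.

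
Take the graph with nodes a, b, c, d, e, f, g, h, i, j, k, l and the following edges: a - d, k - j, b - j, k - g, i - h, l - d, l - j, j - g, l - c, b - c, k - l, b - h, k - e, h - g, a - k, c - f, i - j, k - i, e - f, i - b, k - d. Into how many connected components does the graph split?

1

Starting from a we can reach a, b, c, d, e, f, g, h, i, j, k, l. That is one component of size 12.
Total: 1 component.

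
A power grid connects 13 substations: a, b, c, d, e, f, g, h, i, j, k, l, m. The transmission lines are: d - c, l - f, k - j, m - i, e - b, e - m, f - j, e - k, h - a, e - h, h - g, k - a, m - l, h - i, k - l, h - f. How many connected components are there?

2

Starting from c we can reach c, d. That is one component of size 2.
Starting from a we can reach a, b, e, f, g, h, i, j, k, l, m. That is one component of size 11.
Total: 2 components.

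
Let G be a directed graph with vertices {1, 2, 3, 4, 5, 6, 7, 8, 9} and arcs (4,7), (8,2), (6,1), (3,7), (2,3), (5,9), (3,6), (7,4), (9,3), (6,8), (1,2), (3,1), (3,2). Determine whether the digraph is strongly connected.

No

There is no directed path from 9 to 5, so the graph is not strongly connected.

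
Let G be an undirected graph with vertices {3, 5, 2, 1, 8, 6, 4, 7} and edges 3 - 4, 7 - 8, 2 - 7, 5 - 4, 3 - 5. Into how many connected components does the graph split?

4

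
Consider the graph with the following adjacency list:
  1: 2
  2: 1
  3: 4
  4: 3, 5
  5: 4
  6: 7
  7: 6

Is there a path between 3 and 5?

From 3 we can reach 3, 4, 5, which includes 5.

Yes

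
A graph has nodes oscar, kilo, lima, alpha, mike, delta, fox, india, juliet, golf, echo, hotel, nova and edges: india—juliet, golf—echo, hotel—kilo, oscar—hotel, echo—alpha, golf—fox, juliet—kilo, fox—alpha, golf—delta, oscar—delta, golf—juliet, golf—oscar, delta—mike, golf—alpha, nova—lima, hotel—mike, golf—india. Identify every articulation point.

Removing golf increases the component count from 2 to 3, so golf is a cut vertex.
By contrast removing india leaves 2 components; it is not a cut vertex. No other vertex is a cut vertex either.

golf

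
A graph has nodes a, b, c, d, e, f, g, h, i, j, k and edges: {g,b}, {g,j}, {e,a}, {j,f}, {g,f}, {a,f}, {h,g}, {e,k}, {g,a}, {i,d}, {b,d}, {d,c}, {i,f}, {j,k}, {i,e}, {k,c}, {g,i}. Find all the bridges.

The edges on the cycle g-b-d-i-g are not bridges since each lies on that cycle.
But removing h-g disconnects h from g — this is a bridge.

g-h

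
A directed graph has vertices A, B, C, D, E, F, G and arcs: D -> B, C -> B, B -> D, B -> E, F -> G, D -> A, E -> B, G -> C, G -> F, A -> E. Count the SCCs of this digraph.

3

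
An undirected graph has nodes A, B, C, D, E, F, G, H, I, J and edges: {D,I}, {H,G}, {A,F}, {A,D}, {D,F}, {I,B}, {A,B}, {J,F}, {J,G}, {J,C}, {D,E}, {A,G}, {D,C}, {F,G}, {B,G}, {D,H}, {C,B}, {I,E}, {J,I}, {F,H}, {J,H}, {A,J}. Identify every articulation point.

Removing F, for instance, still leaves 1 component. No single vertex removal increases the component count — the graph has no articulation points.

none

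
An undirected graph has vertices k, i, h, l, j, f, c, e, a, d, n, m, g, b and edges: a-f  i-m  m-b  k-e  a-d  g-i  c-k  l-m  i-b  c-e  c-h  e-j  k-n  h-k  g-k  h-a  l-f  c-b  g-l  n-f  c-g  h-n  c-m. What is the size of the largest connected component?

Starting from a we can reach a, b, c, d, e, f, g, h, i, j, k, l, m, n. That is one component of size 14.
The largest has 14 vertices.

14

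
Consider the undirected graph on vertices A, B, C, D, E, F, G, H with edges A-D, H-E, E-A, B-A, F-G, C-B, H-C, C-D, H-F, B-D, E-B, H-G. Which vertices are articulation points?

H

Removing H increases the component count from 1 to 2, so H is a cut vertex.
By contrast removing G leaves 1 component; it is not a cut vertex. No other vertex is a cut vertex either.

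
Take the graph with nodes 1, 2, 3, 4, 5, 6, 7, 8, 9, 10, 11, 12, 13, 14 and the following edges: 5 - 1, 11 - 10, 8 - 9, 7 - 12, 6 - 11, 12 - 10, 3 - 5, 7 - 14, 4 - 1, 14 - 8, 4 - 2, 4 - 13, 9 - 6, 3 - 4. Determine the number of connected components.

2

Starting from 1 we can reach 1, 2, 3, 4, 5, 13. That is one component of size 6.
Starting from 6 we can reach 6, 7, 8, 9, 10, 11, 12, 14. That is one component of size 8.
Total: 2 components.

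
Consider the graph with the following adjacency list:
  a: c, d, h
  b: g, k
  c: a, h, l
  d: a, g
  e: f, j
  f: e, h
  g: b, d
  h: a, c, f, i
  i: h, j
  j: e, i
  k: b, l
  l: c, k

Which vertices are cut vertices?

Removing h increases the component count from 1 to 2, so h is a cut vertex.
By contrast removing i leaves 1 component; it is not a cut vertex. No other vertex is a cut vertex either.

h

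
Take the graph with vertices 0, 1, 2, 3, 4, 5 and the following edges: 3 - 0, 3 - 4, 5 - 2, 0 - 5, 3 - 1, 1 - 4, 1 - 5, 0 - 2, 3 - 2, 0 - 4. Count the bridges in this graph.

0

The edges on the cycle 0-5-2-0 are not bridges since each lies on that cycle.
Every edge lies on some cycle, so there are no bridges.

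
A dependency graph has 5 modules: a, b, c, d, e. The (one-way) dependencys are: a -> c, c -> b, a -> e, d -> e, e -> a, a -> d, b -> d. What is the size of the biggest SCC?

{a, b, c, d, e} are all mutually reachable — one SCC of size 5.
The largest has 5 vertices.

5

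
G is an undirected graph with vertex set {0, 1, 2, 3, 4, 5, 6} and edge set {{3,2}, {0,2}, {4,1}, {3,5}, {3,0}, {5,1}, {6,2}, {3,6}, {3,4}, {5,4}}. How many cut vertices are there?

1

Removing 3 increases the component count from 1 to 2, so 3 is a cut vertex.
By contrast removing 0 leaves 1 component; it is not a cut vertex. No other vertex is a cut vertex either.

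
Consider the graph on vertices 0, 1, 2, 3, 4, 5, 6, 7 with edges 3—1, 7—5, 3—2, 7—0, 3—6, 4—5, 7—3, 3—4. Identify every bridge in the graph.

0-7, 1-3, 2-3, 3-6

The edges on the cycle 7-3-4-5-7 are not bridges since each lies on that cycle.
But removing 3—2 disconnects 3 from 2; removing 3—6 disconnects 3 from 6; removing 7—0 disconnects 7 from 0; removing 3—1 disconnects 3 from 1 — these are bridges.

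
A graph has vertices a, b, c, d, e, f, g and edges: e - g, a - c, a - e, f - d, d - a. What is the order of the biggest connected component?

b is isolated — a component by itself.
Starting from a we can reach a, c, d, e, f, g. That is one component of size 6.
The largest has 6 vertices.

6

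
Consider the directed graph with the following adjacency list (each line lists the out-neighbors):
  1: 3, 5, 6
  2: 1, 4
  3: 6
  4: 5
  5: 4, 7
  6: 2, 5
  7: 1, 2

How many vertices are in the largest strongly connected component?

7

{1, 2, 3, 4, 5, 6, 7} are all mutually reachable — one SCC of size 7.
The largest has 7 vertices.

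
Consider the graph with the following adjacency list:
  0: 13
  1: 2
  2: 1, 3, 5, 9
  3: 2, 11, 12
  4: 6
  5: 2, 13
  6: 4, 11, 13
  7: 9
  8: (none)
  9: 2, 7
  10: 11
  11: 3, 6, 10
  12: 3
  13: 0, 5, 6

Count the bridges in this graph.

7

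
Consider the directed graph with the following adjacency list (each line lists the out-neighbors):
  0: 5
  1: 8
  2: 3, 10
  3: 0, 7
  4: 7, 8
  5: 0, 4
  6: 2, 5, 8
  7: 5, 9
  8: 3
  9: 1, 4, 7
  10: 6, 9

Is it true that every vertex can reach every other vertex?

There is no directed path from 4 to 6, so the graph is not strongly connected.

No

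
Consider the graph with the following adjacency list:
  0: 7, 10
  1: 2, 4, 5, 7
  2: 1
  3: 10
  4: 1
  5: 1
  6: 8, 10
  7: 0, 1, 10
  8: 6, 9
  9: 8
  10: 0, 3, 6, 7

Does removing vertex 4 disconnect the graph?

Deleting 4 leaves 1 component (was 1), so 4 is not a cut vertex.

No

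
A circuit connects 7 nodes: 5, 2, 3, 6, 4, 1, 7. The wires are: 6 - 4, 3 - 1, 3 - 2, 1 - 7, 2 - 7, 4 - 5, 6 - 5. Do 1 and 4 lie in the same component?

No

The component containing 1 is {1, 2, 3, 7}, and 4 is not in it.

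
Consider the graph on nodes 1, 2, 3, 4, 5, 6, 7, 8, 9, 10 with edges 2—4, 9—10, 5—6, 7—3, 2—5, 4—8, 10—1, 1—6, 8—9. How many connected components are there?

2

Starting from 3 we can reach 3, 7. That is one component of size 2.
Starting from 1 we can reach 1, 2, 4, 5, 6, 8, 9, 10. That is one component of size 8.
Total: 2 components.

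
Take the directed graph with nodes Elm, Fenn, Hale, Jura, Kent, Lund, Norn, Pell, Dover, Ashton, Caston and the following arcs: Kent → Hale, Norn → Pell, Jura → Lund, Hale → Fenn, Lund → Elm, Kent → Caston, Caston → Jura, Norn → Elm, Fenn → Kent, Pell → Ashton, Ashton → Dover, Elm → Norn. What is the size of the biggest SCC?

{Fenn, Hale, Kent} are all mutually reachable — one SCC of size 3.
{Elm, Norn} are all mutually reachable — one SCC of size 2.
{Lund} is an SCC by itself.
{Dover} is an SCC by itself.
{Jura} is an SCC by itself.
(and 3 more singleton SCCs)
The largest has 3 vertices.

3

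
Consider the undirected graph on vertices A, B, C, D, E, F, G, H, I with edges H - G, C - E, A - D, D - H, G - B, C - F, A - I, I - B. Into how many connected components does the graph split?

Starting from C we can reach C, E, F. That is one component of size 3.
Starting from A we can reach A, B, D, G, H, I. That is one component of size 6.
Total: 2 components.

2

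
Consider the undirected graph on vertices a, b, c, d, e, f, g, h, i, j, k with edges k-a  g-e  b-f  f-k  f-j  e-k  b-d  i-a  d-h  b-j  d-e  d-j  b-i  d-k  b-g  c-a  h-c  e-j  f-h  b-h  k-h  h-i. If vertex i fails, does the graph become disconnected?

Deleting i leaves 1 component (was 1) (its neighbors a, b, h remain connected to each other), so i is not a cut vertex.

No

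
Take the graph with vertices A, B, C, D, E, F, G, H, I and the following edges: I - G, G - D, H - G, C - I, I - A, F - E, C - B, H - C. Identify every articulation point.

Removing C increases the component count from 2 to 3, so C is a cut vertex.
Removing G increases the component count from 2 to 3, so G is a cut vertex.
Removing I increases the component count from 2 to 3, so I is a cut vertex.
By contrast removing F leaves 2 components; it is not a cut vertex. No other vertex is a cut vertex either.

C, G, I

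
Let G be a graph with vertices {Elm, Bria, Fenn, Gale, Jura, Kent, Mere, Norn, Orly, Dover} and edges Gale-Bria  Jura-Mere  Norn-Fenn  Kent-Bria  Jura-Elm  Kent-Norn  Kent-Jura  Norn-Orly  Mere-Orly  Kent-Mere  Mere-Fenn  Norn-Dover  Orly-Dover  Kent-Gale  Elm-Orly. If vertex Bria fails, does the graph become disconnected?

Deleting Bria leaves 1 component (was 1) (its neighbors Gale, Kent remain connected to each other), so Bria is not a cut vertex.

No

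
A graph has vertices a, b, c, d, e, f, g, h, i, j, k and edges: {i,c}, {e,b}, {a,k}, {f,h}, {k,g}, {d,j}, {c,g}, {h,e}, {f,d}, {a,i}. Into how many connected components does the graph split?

2

Starting from a we can reach a, c, g, i, k. That is one component of size 5.
Starting from b we can reach b, d, e, f, h, j. That is one component of size 6.
Total: 2 components.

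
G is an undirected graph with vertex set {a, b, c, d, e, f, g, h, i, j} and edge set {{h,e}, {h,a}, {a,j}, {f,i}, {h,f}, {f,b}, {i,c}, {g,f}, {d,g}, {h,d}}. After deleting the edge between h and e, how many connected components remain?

2

Before removal there is 1 component.
h–e is a bridge — removing it separates h's side from e's side.
After removal: 2 components.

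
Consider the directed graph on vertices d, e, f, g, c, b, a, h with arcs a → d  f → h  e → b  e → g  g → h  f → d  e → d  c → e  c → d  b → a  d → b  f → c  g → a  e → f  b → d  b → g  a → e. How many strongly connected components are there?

{a, b, c, d, e, f, g} are all mutually reachable — one SCC of size 7.
{h} is an SCC by itself.
That gives 2 strongly connected components.

2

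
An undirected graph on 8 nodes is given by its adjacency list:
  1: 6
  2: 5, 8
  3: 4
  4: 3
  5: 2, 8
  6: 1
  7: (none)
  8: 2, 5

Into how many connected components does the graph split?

7 is isolated — a component by itself.
Starting from 1 we can reach 1, 6. That is one component of size 2.
Starting from 3 we can reach 3, 4. That is one component of size 2.
Starting from 2 we can reach 2, 5, 8. That is one component of size 3.
Total: 4 components.

4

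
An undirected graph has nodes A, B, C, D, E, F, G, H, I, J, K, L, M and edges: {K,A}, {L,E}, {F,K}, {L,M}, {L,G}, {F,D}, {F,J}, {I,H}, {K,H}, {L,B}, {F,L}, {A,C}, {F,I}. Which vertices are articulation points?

A, F, K, L

Removing A increases the component count from 1 to 2, so A is a cut vertex.
Removing F increases the component count from 1 to 4, so F is a cut vertex.
Removing K increases the component count from 1 to 2, so K is a cut vertex.
Likewise L is a cut vertex.
By contrast removing G leaves 1 component; it is not a cut vertex. No other vertex is a cut vertex either.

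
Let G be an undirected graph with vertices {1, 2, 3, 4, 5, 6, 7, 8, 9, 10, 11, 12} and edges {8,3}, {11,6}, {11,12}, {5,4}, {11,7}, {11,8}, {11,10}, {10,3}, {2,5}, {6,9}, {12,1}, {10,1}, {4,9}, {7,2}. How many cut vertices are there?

Removing 11 increases the component count from 1 to 2, so 11 is a cut vertex.
By contrast removing 10 leaves 1 component; it is not a cut vertex. No other vertex is a cut vertex either.

1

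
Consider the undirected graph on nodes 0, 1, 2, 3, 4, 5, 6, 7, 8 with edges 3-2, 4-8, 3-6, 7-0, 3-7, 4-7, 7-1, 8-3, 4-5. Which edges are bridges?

The edges on the cycle 4-8-3-7-4 are not bridges since each lies on that cycle.
But removing 4-5 disconnects 4 from 5; removing 7-1 disconnects 7 from 1; removing 3-6 disconnects 3 from 6; removing 0-7 disconnects 0 from 7 — these are bridges.
In total 5 edges are bridges.

0-7, 1-7, 2-3, 3-6, 4-5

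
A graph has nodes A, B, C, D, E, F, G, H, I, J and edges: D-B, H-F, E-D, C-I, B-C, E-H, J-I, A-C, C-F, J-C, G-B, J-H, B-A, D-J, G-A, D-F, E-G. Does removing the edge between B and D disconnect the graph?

No

After removing B-D, the path B-G-E-D still connects them, so the edge is not a bridge.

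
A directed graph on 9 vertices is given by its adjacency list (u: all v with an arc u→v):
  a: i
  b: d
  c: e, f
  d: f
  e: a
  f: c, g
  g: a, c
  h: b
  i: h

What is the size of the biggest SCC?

{a, b, c, d, e, f, g, h, i} are all mutually reachable — one SCC of size 9.
The largest has 9 vertices.

9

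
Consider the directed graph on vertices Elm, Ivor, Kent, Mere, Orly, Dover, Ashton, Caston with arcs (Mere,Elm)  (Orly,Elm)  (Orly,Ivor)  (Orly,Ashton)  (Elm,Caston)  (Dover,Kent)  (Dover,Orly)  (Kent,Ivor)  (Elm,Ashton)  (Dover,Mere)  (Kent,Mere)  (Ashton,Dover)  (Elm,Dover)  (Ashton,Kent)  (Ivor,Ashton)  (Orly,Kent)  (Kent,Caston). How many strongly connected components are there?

2

{Elm, Ivor, Kent, Mere, Orly, Dover, Ashton} are all mutually reachable — one SCC of size 7.
{Caston} is an SCC by itself.
That gives 2 strongly connected components.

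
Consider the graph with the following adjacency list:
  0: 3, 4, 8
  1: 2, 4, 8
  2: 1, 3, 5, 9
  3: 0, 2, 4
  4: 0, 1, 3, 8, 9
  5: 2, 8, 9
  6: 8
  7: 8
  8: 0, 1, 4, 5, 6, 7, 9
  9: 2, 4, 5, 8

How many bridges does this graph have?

The edges on the cycle 4-1-2-3-0-8-4 are not bridges since each lies on that cycle.
But removing 6-8 disconnects 6 from 8; removing 8-7 disconnects 8 from 7 — these are bridges.
That makes 2 bridges.

2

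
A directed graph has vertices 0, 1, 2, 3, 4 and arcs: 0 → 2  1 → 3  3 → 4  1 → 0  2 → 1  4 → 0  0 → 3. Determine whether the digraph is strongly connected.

Yes

From 4 we can reach every vertex (0, 1, 2, 3, 4), and every vertex can reach 4 (0, 1, 2, 3, 4). So the whole graph is one strongly connected component.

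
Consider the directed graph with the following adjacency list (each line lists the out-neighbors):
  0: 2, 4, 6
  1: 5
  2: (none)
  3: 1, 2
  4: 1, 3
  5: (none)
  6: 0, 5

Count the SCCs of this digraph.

{0, 6} are all mutually reachable — one SCC of size 2.
{1} is an SCC by itself.
{3} is an SCC by itself.
{2} is an SCC by itself.
{4} is an SCC by itself.
(and 1 more singleton SCC)
That gives 6 strongly connected components.

6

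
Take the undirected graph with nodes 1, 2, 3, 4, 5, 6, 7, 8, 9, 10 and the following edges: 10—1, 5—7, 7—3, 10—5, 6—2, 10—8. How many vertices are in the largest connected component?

6

4 is isolated — a component by itself.
9 is isolated — a component by itself.
Starting from 2 we can reach 2, 6. That is one component of size 2.
Starting from 1 we can reach 1, 3, 5, 7, 8, 10. That is one component of size 6.
The largest has 6 vertices.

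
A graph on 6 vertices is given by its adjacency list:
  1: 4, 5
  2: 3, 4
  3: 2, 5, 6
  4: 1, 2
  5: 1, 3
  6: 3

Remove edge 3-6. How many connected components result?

Before removal there is 1 component.
3-6 is a bridge — removing it separates 3's side from 6's side.
After removal: 2 components.

2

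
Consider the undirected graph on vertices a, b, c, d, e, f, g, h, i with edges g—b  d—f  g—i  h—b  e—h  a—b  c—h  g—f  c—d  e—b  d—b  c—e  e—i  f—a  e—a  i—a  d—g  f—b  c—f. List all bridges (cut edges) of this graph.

The edges on the cycle c-e-i-a-f-c are not bridges since each lies on that cycle.
Every edge lies on some cycle, so there are no bridges.

none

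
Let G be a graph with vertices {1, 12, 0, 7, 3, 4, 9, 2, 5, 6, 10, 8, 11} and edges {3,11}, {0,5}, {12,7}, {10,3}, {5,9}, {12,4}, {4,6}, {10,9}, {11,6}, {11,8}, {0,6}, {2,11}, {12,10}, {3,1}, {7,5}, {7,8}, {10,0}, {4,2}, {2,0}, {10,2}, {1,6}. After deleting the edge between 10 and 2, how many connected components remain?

1

10 and 2 are still connected via 10-0-2, so the component count stays at 1.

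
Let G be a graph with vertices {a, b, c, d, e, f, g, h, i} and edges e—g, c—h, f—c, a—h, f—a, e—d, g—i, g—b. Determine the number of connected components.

Starting from a we can reach a, c, f, h. That is one component of size 4.
Starting from b we can reach b, d, e, g, i. That is one component of size 5.
Total: 2 components.

2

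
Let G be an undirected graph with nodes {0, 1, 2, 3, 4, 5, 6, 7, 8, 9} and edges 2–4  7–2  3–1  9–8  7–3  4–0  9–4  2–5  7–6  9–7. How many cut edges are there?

6

The edges on the cycle 9-7-2-4-9 are not bridges since each lies on that cycle.
But removing 0–4 disconnects 0 from 4; removing 7–6 disconnects 7 from 6; removing 2–5 disconnects 2 from 5; removing 7–3 disconnects 7 from 3 — these are bridges.
In total 6 edges are bridges.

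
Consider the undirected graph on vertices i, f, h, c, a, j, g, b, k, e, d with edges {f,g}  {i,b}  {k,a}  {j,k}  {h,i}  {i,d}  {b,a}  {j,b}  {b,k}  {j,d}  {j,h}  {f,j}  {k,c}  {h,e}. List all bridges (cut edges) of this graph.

The edges on the cycle j-h-i-b-a-k-j are not bridges since each lies on that cycle.
But removing k-c disconnects k from c; removing f-j disconnects f from j; removing g-f disconnects g from f; removing h-e disconnects h from e — these are bridges.

c-k, e-h, f-g, f-j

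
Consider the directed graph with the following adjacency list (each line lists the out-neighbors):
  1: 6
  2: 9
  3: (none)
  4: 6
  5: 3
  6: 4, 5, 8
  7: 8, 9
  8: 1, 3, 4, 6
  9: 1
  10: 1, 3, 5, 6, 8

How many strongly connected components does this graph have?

7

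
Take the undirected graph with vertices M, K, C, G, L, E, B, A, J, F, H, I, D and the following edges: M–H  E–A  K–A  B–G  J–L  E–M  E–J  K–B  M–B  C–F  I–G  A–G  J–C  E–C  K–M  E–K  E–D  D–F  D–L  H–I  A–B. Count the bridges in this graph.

The edges on the cycle E-J-L-D-E are not bridges since each lies on that cycle.
Every edge lies on some cycle, so there are no bridges.

0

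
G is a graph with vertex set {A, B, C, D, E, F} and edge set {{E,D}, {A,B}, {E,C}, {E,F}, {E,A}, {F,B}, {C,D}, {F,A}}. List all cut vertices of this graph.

Removing E increases the component count from 1 to 2, so E is a cut vertex.
By contrast removing A leaves 1 component; it is not a cut vertex. No other vertex is a cut vertex either.

E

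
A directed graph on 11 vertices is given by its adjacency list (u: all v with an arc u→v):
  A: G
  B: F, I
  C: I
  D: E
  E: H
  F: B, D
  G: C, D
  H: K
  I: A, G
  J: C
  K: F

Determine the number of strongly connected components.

2

{A, B, C, D, E, F, G, H, I, K} are all mutually reachable — one SCC of size 10.
{J} is an SCC by itself.
That gives 2 strongly connected components.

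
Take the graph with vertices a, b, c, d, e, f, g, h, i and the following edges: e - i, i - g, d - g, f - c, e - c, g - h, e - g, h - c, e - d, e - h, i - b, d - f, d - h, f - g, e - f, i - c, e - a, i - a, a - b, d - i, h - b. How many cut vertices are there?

Removing a, for instance, still leaves 1 component. No single vertex removal increases the component count — the graph has no articulation points.

0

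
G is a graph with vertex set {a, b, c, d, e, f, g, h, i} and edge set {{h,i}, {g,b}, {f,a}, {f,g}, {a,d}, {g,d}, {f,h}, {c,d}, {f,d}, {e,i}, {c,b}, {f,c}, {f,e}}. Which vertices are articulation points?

f

Removing f increases the component count from 1 to 2, so f is a cut vertex.
By contrast removing h leaves 1 component; it is not a cut vertex. No other vertex is a cut vertex either.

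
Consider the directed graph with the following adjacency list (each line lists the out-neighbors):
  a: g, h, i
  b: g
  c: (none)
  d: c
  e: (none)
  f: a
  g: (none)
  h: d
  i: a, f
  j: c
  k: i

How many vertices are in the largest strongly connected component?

3

{a, f, i} are all mutually reachable — one SCC of size 3.
{j} is an SCC by itself.
{b} is an SCC by itself.
{e} is an SCC by itself.
{c} is an SCC by itself.
(and 4 more singleton SCCs)
The largest has 3 vertices.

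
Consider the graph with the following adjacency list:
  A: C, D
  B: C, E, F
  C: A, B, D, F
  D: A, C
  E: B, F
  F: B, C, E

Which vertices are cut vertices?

C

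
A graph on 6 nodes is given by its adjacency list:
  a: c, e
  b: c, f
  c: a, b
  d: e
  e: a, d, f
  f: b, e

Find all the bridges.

d-e

The edges on the cycle a-e-f-b-c-a are not bridges since each lies on that cycle.
But removing e-d disconnects e from d — this is a bridge.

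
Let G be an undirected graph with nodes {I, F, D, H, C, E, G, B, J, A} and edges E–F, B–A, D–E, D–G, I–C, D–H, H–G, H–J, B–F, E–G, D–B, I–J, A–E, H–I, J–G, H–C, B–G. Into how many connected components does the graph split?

1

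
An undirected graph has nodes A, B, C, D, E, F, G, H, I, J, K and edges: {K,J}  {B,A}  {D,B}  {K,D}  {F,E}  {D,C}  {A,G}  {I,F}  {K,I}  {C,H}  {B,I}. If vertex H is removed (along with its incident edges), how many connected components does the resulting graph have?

1

With H gone, the remaining components are: {A, B, C, D, E, F, G, I, J, K}.
That is 1 component.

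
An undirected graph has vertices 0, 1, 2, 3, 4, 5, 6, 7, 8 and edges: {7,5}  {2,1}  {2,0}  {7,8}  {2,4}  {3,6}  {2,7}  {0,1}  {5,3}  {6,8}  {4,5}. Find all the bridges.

none

The edges on the cycle 2-0-1-2 are not bridges since each lies on that cycle.
Every edge lies on some cycle, so there are no bridges.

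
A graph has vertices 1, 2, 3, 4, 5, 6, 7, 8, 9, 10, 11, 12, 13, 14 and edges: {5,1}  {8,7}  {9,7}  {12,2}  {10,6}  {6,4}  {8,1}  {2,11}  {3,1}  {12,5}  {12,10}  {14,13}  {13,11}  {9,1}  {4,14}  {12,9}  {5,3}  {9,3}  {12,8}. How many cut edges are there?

0

The edges on the cycle 5-3-1-5 are not bridges since each lies on that cycle.
Every edge lies on some cycle, so there are no bridges.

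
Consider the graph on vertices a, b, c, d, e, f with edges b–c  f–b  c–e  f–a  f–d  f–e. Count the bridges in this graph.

The edges on the cycle f-b-c-e-f are not bridges since each lies on that cycle.
But removing f–a disconnects f from a; removing f–d disconnects f from d — these are bridges.
That makes 2 bridges.

2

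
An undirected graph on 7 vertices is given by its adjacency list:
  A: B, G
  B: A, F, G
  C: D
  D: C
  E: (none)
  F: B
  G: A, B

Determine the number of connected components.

E is isolated — a component by itself.
Starting from C we can reach C, D. That is one component of size 2.
Starting from A we can reach A, B, F, G. That is one component of size 4.
Total: 3 components.

3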